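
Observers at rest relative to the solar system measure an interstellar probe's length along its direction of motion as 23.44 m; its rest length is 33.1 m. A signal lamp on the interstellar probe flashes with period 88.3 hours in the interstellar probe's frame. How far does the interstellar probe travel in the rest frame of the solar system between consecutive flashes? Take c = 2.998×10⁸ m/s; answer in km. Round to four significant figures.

9.502×10^10 km

γ = L₀/L = 33.1/23.44 = 1.41212.
β = √(1 − 1/γ²) = 0.70606. Lab-frame period = γτ = 1.41212×88.3 hours = 124.69 hours. Distance = βc × γτ = 0.70606 × 2.998×10⁸ m/s × 448884 s = 9.5018×10^13 m = 9.502×10^10 km.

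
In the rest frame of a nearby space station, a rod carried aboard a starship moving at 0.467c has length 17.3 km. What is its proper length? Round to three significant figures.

19.6 km

With β = 0.467, γ = 1/√(1 − 0.467²) = 1/√0.781911 = 1.1309.
Proper length: L₀ = γ·L = 1.1309 × 17.3 = 19.6 km.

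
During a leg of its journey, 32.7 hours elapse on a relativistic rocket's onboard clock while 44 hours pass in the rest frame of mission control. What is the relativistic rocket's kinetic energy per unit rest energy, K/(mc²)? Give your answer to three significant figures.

From Δt = γΔτ: γ = 44/32.7 = 1.34557.
Since K = (γ−1)mc², K/(mc²) = 1.34557 − 1 = 0.346.

0.346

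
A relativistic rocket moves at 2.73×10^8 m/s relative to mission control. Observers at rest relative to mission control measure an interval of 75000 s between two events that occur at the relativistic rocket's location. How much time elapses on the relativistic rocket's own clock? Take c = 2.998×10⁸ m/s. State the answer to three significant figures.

31000 s

β = v/c = (2.73×10^8 m/s)/(2.998×10⁸ m/s) = 0.910607.
β² = 0.8292051, so γ = 1/√0.1707949 = 2.4197.
The moving clock records proper time: Δτ = Δt/γ = 75000/2.4197 = 31000 s.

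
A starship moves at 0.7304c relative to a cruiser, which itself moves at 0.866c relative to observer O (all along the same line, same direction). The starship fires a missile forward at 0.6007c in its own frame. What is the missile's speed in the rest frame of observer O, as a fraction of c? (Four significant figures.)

First combine the missile and starship (S''→S'): u₁ = (0.6007 + 0.7304)/(1 + 0.6007×0.7304) = 1.3311/1.43875128 = 0.92518.
Then combine with the cruiser (S'→S): u = (0.92518 + 0.866)/(1 + 0.92518×0.866) = 1.79118/1.80120588 = 0.99443.

0.9944c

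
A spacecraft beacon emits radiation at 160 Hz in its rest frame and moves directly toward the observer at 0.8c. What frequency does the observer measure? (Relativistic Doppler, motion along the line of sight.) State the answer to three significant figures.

Relativistic Doppler (source moving toward): f_obs = f_src · √((1+β)/(1−β)).
With β = 0.8: factor = √(1.8/0.2) = 3.
f_obs = 160 × 3 = 480 Hz.

480 Hz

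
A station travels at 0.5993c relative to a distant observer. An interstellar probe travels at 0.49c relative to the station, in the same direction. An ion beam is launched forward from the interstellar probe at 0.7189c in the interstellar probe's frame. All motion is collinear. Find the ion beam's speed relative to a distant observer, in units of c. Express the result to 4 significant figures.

0.9723c

Apply u = (u'+v)/(1+u'v) twice. Ion beam in the station frame: (0.7189+0.49)/(1+0.7189·0.49) = 1.2089/1.352261 = 0.89398c.
That velocity, transformed to the rest frame of a distant observer: (0.89398+0.5993)/(1+0.89398·0.5993) = 1.49328/1.535762214 = 0.97234c.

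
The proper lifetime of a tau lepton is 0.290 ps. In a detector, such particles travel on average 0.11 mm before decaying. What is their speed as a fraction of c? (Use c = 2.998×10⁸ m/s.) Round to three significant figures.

0.785c

d = βγcτ ⇒ βγ = d/(cτ) = 1.100×10^-4 m / (8.6942×10^-5 m) = 1.2652.
β = (βγ)/√(1+(βγ)²) = 1.2652/√2.60073 = 0.785.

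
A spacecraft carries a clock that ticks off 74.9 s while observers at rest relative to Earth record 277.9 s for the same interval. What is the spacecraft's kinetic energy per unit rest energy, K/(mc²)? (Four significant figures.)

2.710

From Δt = γΔτ: γ = 277.9/74.9 = 3.71028.
Since K = (γ−1)mc², K/(mc²) = 3.71028 − 1 = 2.710.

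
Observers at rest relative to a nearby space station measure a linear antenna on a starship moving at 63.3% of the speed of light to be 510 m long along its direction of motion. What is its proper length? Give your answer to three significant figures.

γ = 1/√(1 − β²) = 1/√(1 − 0.400689) = 1/√0.599311 = 1/0.774152 = 1.2917.
Proper length: L₀ = γ·L = 1.2917 × 510 = 659 m.

659 m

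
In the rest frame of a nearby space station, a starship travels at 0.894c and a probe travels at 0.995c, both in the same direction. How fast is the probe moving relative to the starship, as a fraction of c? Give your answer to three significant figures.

0.914c

Transform to the starship's frame: u' = (u − v)/(1 − uv/c²).
u' = (0.995 − 0.894)/(1 − 0.995×0.894) = 0.101/0.11047 = 0.91428.
Speed in the starship's frame: 0.914c (in the same direction).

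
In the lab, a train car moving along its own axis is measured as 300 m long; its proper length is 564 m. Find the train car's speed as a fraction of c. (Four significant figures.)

Length contraction gives γ = L₀/L = 564/300 = 1.88.
β = √(1 − 1/γ²) = √0.717067 = 0.8468.

0.8468c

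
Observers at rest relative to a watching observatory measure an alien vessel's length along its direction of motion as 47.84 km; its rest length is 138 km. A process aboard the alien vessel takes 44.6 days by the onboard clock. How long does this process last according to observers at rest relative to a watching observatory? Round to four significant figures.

From L = L₀/γ: γ = 138/47.84 = 2.88462.
Δt = γΔτ = 2.88462 × 44.6 = 128.7 days.

128.7 days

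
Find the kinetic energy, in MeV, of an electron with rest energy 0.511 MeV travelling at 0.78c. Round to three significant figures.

γ = 1/√(1 − β²) = 1/√(1 − 0.6084) = 1/√0.3916 = 1/0.62578 = 1.59801.
Kinetic energy: K = (γ − 1)mc² = (1.59801 − 1) × 0.511 MeV = 0.59801 × 0.511 = 0.306 MeV.

0.306 MeV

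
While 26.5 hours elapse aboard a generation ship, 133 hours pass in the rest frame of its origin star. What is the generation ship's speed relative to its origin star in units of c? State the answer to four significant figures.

γ = Δt/Δτ = 133/26.5 = 5.0189.
β = √(1 − 1/γ²) = √(1 − 0.0396993) = √0.9603007 = 0.9799.

0.9799c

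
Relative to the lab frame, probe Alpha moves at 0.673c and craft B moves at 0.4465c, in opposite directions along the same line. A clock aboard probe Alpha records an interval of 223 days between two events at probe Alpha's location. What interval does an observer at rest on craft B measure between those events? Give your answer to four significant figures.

Transform probe Alpha's velocity into craft B's frame: (0.673 + 0.4465)/(1 + 0.673·0.4465) = 1.1195/1.3004945, so the relative speed is 0.86083c.
At |u| = 0.86083c, γ = (1 − 0.741028)^(−1/2) = 1.965.
The clock on probe Alpha records proper time, so craft B measures Δt = γΔτ = 1.965 × 223 = 438.2 days.

438.2 days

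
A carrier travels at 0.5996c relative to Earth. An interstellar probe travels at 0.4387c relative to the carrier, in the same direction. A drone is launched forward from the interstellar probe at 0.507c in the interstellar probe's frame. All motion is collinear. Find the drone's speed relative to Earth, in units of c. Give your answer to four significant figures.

First combine the drone and interstellar probe (S''→S'): u₁ = (0.507 + 0.4387)/(1 + 0.507×0.4387) = 0.9457/1.2224209 = 0.77363.
Then combine with the carrier (S'→S): u = (0.77363 + 0.5996)/(1 + 0.77363×0.5996) = 1.37323/1.463868548 = 0.93808.

0.9381c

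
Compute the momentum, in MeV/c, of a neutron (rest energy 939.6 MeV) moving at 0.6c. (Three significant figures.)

Lorentz factor: γ = (1 − 0.36)^(−1/2) = 1.25.
Momentum: p = γβ·mc = 1.25 × 0.6 × 939.6 MeV/c = 705 MeV/c.

705 MeV/c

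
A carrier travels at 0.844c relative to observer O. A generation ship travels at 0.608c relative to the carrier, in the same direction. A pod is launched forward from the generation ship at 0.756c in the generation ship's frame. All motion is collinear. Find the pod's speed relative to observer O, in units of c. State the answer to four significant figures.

0.9943c

Compose velocities in two stages. Stage 1 (into S'): u₁ = (0.756+0.608)/(1+0.756×0.608) = 0.93447.
Stage 2 (into S): u = (0.93447+0.844)/(1+0.93447×0.844) = 0.99428, so the speed is 0.9943c.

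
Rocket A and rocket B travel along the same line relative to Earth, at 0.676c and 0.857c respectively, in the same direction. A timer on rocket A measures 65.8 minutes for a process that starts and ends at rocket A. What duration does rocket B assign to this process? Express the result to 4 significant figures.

72.89 minutes

The velocity of rocket A relative to rocket B is (0.676 − 0.857)c / (1 − 0.676×0.857) = −0.43027c; relative speed 0.43027c.
γ for this relative speed: γ = 1/√(1 − 0.185132) = 1.1078.
The clock on rocket A records proper time, so rocket B measures Δt = γΔτ = 1.1078 × 65.8 = 72.89 minutes.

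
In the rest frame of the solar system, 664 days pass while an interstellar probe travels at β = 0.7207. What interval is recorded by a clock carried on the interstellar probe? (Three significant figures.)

460 days

γ = 1/√(1 − β²) = 1/√(1 − 0.51940849) = 1/√0.48059151 = 1/0.693247 = 1.4425.
The moving clock records proper time: Δτ = Δt/γ = 664/1.4425 = 460 days.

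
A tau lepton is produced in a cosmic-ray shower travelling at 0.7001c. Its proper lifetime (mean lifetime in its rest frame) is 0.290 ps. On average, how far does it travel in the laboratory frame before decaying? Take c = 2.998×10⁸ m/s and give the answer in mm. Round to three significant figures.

0.0852 mm

γ = 1/√(1 − β²) = 1/√(1 − 0.49014001) = 1/√0.50985999 = 1/0.714045 = 1.4005.
Lab-frame lifetime: Δt = γτ = 1.4005 × 0.290 ps = 0.40614 ps.
Distance: d = vΔt = 0.7001 × 2.998×10⁸ m/s × 4.0614×10^-13 s = 8.52×10^-5 m = 0.0852 mm.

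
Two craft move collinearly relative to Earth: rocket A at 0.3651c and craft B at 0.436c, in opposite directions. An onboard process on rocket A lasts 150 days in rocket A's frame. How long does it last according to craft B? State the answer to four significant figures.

207.5 days

The velocity of rocket A relative to craft B is (0.3651 + 0.436)c / (1 + 0.3651×0.436) = 0.69109c; relative speed 0.69109c.
γ for this relative speed: γ = 1/√(1 − 0.477605) = 1.3836.
The clock on rocket A records proper time, so craft B measures Δt = γΔτ = 1.3836 × 150 = 207.5 days.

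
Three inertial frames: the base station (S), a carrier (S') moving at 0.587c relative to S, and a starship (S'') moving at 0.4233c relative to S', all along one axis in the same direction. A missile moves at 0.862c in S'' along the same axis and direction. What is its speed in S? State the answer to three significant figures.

Apply u = (u'+v)/(1+u'v) twice. Missile in the carrier frame: (0.862+0.4233)/(1+0.862·0.4233) = 1.2853/1.3648846 = 0.94169c.
That velocity, transformed to the rest frame of the base station: (0.94169+0.587)/(1+0.94169·0.587) = 1.52869/1.55277203 = 0.98449c.

0.984c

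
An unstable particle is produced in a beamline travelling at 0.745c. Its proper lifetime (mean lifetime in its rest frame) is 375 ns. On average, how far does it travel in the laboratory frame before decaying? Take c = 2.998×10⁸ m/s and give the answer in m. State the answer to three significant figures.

β² = 0.555025, so γ = 1/√0.444975 = 1.4991.
Lab-frame lifetime: Δt = γτ = 1.4991 × 375 ns = 562.16 ns.
Distance: d = vΔt = 0.745 × 2.998×10⁸ m/s × 5.6216×10^-7 s = 126 m.

126 m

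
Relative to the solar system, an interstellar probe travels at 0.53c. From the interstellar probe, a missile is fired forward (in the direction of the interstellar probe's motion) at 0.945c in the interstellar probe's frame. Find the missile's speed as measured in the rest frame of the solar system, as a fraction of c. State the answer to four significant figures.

0.9828c

Relativistic velocity addition: u = (u' + v)/(1 + u'v/c²), with u' = 0.945c and v = 0.53c.
Numerator: 0.945 + 0.53 = 1.475. Denominator: 1 + (0.945)(0.53) = 1.50085.
u = 1.475/1.50085 = 0.98278, so the speed is 0.9828c.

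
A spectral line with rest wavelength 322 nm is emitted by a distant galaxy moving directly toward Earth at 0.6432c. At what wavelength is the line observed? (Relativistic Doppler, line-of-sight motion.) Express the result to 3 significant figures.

Relativistic Doppler for wavelength: λ_obs = λ_src · √((1−β)/(1+β)).
With β = 0.6432: factor = √(0.3568/1.6432) = 0.46598.
λ_obs = 322 × 0.46598 = 150 nm.

150 nm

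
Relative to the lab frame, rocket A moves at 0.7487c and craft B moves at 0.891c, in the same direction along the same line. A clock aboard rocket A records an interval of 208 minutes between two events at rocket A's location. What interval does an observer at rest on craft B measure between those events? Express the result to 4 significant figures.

Speed of rocket A in craft B's frame: u = (v_A − v_B)/(1 − v_A v_B/c²) = (0.7487 − 0.891)/(1 − 0.7487×0.891) = −0.1423/0.3329083 = −0.42745; |u| = 0.42745c.
γ for this relative speed: γ = 1/√(1 − 0.182714) = 1.1061.
Rocket A's interval is proper; time dilation gives Δt_B = γΔτ = 1.1061 × 208 minutes = 230.1 minutes.

230.1 minutes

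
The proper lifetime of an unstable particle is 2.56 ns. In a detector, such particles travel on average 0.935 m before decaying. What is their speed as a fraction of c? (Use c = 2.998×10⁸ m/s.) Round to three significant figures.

Let x = d/(cτ) = 0.9350 m / (2.998×10⁸ m/s × 2.560×10^-9 s) = 1.2183. Since d = βγcτ, x = βγ = β/√(1−β²).
Solving: β² = x²/(1+x²) = 1.48425/2.48425 = 0.597464, so β = 0.773.

0.773c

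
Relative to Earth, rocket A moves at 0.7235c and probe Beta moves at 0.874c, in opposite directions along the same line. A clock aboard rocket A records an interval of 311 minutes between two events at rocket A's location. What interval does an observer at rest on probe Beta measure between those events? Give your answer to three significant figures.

Speed of rocket A in probe Beta's frame: u = (v_A + v_B)/(1 + v_A v_B/c²) = (0.7235 + 0.874)/(1 + 0.7235×0.874) = 1.5975/1.632339 = 0.97866; |u| = 0.97866c.
γ for this relative speed: γ = 1/√(1 − 0.957775) = 4.8665.
The clock on rocket A records proper time, so probe Beta measures Δt = γΔτ = 4.8665 × 311 = 1510 minutes.

1510 minutes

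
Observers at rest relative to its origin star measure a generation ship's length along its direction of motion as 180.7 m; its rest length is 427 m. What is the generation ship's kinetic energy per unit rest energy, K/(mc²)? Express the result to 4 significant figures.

Length contraction gives γ = L₀/L = 427/180.7 = 2.36303.
Since K = (γ−1)mc², K/(mc²) = 2.36303 − 1 = 1.363.

1.363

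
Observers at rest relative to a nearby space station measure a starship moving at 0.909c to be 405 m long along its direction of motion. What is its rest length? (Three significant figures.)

With β = 0.909, γ = 1/√(1 − 0.909²) = 1/√0.173719 = 2.3993.
Proper length: L₀ = γ·L = 2.3993 × 405 = 972 m.

972 m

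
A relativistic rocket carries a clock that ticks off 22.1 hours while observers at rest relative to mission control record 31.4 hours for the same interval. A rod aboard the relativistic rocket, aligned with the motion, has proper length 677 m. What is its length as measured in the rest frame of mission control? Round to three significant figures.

476 m

γ = Δt/Δτ = 31.4/22.1 = 1.42081.
L = L₀/γ = 677/1.42081 = 476 m.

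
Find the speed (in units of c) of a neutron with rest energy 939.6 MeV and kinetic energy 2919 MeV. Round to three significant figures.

0.970c

K = (γ−1)mc², so γ = 1 + 2919/939.6 = 4.1066.
Then v/c = √(1 − γ⁻²) = √(1 − 0.0592973) = √0.9407027 = 0.970.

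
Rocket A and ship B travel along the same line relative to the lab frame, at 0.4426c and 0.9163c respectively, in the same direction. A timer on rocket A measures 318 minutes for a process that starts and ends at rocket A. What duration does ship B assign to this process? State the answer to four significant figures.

526.4 minutes

The velocity of rocket A relative to ship B is (0.4426 − 0.9163)c / (1 − 0.4426×0.9163) = −0.79688c; relative speed 0.79688c.
At |u| = 0.79688c, γ = (1 − 0.635018)^(−1/2) = 1.6553.
The clock on rocket A records proper time, so ship B measures Δt = γΔτ = 1.6553 × 318 = 526.4 minutes.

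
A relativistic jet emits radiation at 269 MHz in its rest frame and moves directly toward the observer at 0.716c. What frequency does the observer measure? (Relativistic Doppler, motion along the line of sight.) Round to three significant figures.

Relativistic Doppler (source moving toward): f_obs = f_src · √((1+β)/(1−β)).
With β = 0.716: factor = √(1.716/0.284) = 2.4581.
f_obs = 269 × 2.4581 = 661 MHz.

661 MHz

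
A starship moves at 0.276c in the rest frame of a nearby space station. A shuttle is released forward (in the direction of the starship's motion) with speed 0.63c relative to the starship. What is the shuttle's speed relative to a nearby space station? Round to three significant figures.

Relativistic velocity addition: u = (u' + v)/(1 + u'v/c²), with u' = 0.63c and v = 0.276c.
Numerator: 0.63 + 0.276 = 0.906. Denominator: 1 + (0.63)(0.276) = 1.17388.
u = 0.906/1.17388 = 0.7718, so the speed is 0.772c.

0.772c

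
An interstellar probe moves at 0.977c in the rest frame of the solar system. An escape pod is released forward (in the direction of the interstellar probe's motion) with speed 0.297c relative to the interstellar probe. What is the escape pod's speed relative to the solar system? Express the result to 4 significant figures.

In units of c, u = (u' + v)/(1 + u'v) with u' = 0.297 and v = 0.977.
Numerator: 0.297 + 0.977 = 1.274. Denominator: 1 + (0.297)(0.977) = 1.290169.
u = 1.274/1.290169 = 0.98747, so the speed is 0.9875c.

0.9875c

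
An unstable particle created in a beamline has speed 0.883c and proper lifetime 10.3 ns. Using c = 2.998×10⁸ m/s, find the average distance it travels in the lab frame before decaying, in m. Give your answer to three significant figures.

5.81 m

γ = 1/√(1 − β²) = 1/√(1 − 0.779689) = 1/√0.220311 = 1/0.469373 = 2.1305.
Lab-frame lifetime: Δt = γτ = 2.1305 × 10.3 ns = 21.944 ns.
Distance: d = vΔt = 0.883 × 2.998×10⁸ m/s × 2.1944×10^-8 s = 5.81 m.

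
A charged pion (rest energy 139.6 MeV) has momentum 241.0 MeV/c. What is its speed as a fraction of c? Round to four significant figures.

pc/(mc²) = 241.0/139.6 = 1.7264 = βγ = β/√(1−β²).
So β² = x²/(1 + x²) with x = 1.7264: x² = 2.98046, β² = 2.98046/3.98046 = 0.748773, β = 0.8653.

0.8653c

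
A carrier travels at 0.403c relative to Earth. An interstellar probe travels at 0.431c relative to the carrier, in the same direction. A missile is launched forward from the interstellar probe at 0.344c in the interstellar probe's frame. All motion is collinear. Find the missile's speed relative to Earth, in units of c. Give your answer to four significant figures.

0.8474c

Apply u = (u'+v)/(1+u'v) twice. Missile in the carrier frame: (0.344+0.431)/(1+0.344·0.431) = 0.775/1.148264 = 0.67493c.
That velocity, transformed to the rest frame of Earth: (0.67493+0.403)/(1+0.67493·0.403) = 1.07793/1.27199679 = 0.84743c.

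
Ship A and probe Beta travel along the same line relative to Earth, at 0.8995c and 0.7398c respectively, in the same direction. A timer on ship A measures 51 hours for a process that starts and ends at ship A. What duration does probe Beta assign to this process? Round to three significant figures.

58.0 hours

Transform ship A's velocity into probe Beta's frame: (0.8995 − 0.7398)/(1 − 0.8995·0.7398) = 0.1597/0.3345499, so the relative speed is 0.47736c.
γ for this relative speed: γ = 1/√(1 − 0.227873) = 1.138.
The clock on ship A records proper time, so probe Beta measures Δt = γΔτ = 1.138 × 51 = 58.0 hours.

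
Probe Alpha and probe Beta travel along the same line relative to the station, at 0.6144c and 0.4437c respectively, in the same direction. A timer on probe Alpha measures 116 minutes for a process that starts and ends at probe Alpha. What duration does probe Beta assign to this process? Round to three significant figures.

119 minutes

Transform probe Alpha's velocity into probe Beta's frame: (0.6144 − 0.4437)/(1 − 0.6144·0.4437) = 0.1707/0.72739072, so the relative speed is 0.23467c.
At |u| = 0.23467c, γ = (1 − 0.05507)^(−1/2) = 1.0287.
Probe Alpha's interval is proper; time dilation gives Δt_B = γΔτ = 1.0287 × 116 minutes = 119 minutes.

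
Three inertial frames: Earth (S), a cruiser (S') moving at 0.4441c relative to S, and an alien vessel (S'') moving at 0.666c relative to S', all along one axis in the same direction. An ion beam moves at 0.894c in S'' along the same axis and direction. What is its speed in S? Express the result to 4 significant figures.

0.9914c

Apply u = (u'+v)/(1+u'v) twice. Ion beam in the cruiser frame: (0.894+0.666)/(1+0.894·0.666) = 1.56/1.595404 = 0.97781c.
That velocity, transformed to the rest frame of Earth: (0.97781+0.4441)/(1+0.97781·0.4441) = 1.42191/1.434245421 = 0.9914c.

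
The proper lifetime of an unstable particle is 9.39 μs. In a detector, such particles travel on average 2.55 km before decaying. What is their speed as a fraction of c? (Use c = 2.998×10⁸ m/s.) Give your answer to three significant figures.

0.671c

Let x = d/(cτ) = 2550 m / (2.998×10⁸ m/s × 9.390×10^-6 s) = 0.90582. Since d = βγcτ, x = βγ = β/√(1−β²).
Solving: β² = x²/(1+x²) = 0.82051/1.82051 = 0.450703, so β = 0.671.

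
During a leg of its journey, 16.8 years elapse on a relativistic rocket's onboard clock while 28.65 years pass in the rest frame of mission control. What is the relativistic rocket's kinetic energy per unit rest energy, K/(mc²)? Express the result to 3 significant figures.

The time-dilation ratio gives γ = 28.65/16.8 = 1.70536.
Since K = (γ−1)mc², K/(mc²) = 1.70536 − 1 = 0.705.

0.705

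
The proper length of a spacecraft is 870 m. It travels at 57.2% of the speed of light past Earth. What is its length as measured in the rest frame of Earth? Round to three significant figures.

714 m

γ = 1/√(1 − β²) = 1/√(1 − 0.327184) = 1/√0.672816 = 1/0.820254 = 1.2191.
Length contraction: L = L₀/γ = 870/1.2191 = 714 m.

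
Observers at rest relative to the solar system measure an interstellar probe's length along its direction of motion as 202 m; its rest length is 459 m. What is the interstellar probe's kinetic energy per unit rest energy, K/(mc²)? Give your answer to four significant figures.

1.272

From L = L₀/γ: γ = 459/202 = 2.27228.
Since K = (γ−1)mc², K/(mc²) = 2.27228 − 1 = 1.272.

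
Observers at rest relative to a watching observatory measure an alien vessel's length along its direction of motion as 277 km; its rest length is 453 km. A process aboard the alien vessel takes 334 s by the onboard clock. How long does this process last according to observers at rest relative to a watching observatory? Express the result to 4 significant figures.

Length contraction gives γ = L₀/L = 453/277 = 1.63538.
Δt = γΔτ = 1.63538 × 334 = 546.2 s.

546.2 s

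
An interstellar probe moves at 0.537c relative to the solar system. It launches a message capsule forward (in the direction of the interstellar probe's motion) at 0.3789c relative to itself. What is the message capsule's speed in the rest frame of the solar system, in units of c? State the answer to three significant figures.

In units of c, u = (u' + v)/(1 + u'v) with u' = 0.3789 and v = 0.537.
Numerator: 0.3789 + 0.537 = 0.9159. Denominator: 1 + (0.3789)(0.537) = 1.2034693.
u = 0.9159/1.2034693 = 0.76105, so the speed is 0.761c.

0.761c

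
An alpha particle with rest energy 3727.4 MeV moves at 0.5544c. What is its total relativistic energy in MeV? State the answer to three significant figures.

4480 MeV

γ = 1/√(1 − β²) = 1/√(1 − 0.30735936) = 1/√0.69264064 = 1/0.83225 = 1.2016.
Total energy: E = γmc² = 1.2016 × 3727.4 MeV = 4480 MeV.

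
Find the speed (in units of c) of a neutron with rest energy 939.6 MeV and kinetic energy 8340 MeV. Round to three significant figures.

K = (γ−1)mc², so γ = 1 + 8340/939.6 = 9.8761.
Then v/c = √(1 − γ⁻²) = √(1 − 0.0102525) = √0.9897475 = 0.995.

0.995c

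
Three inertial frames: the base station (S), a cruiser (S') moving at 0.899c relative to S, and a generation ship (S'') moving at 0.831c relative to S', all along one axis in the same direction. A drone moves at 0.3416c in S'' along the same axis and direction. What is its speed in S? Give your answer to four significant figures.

Apply u = (u'+v)/(1+u'v) twice. Drone in the cruiser frame: (0.3416+0.831)/(1+0.3416·0.831) = 1.1726/1.2838696 = 0.91333c.
That velocity, transformed to the rest frame of the base station: (0.91333+0.899)/(1+0.91333·0.899) = 1.81233/1.82108367 = 0.99519c.

0.9952c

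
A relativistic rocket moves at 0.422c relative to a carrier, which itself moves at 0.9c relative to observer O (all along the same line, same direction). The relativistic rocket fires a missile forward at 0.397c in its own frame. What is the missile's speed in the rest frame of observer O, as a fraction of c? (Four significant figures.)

0.9817c

Apply u = (u'+v)/(1+u'v) twice. Missile in the carrier frame: (0.397+0.422)/(1+0.397·0.422) = 0.819/1.167534 = 0.70148c.
That velocity, transformed to the rest frame of observer O: (0.70148+0.9)/(1+0.70148·0.9) = 1.60148/1.631332 = 0.9817c.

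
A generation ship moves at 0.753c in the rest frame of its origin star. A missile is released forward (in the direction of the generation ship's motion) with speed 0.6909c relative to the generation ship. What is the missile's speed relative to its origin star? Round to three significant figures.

0.950c

In units of c, u = (u' + v)/(1 + u'v) with u' = 0.6909 and v = 0.753.
Numerator: 0.6909 + 0.753 = 1.4439. Denominator: 1 + (0.6909)(0.753) = 1.5202477.
u = 1.4439/1.5202477 = 0.94978, so the speed is 0.950c.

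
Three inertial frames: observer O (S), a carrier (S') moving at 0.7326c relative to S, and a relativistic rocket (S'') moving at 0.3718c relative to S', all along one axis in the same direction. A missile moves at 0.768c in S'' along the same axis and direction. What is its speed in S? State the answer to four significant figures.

Apply u = (u'+v)/(1+u'v) twice. Missile in the carrier frame: (0.768+0.3718)/(1+0.768·0.3718) = 1.1398/1.2855424 = 0.88663c.
That velocity, transformed to the rest frame of observer O: (0.88663+0.7326)/(1+0.88663·0.7326) = 1.61923/1.649545138 = 0.98162c.

0.9816c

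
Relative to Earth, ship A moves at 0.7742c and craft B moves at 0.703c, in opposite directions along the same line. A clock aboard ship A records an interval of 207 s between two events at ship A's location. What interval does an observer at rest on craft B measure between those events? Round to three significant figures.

The velocity of ship A relative to craft B is (0.7742 + 0.703)c / (1 + 0.7742×0.703) = 0.95657c; relative speed 0.95657c.
At |u| = 0.95657c, γ = (1 − 0.915026)^(−1/2) = 3.4305.
Ship A's interval is proper; time dilation gives Δt_B = γΔτ = 3.4305 × 207 s = 710 s.

710 s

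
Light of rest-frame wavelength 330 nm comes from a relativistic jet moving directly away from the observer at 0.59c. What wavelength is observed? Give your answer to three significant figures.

Relativistic Doppler for wavelength: λ_obs = λ_src · √((1+β)/(1−β)).
With β = 0.59: factor = √(1.59/0.41) = 1.9693.
λ_obs = 330 × 1.9693 = 650 nm.

650 nm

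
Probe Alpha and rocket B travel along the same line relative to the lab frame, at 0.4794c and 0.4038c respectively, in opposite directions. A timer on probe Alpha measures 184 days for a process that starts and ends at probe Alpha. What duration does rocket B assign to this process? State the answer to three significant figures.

Transform probe Alpha's velocity into rocket B's frame: (0.4794 + 0.4038)/(1 + 0.4794·0.4038) = 0.8832/1.19358172, so the relative speed is 0.73996c.
At |u| = 0.73996c, γ = (1 − 0.547541)^(−1/2) = 1.4867.
The clock on probe Alpha records proper time, so rocket B measures Δt = γΔτ = 1.4867 × 184 = 274 days.

274 days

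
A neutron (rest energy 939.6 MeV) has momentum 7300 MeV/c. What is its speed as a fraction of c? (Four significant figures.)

pc/(mc²) = 7300/939.6 = 7.7693 = βγ = β/√(1−β²).
So β² = x²/(1 + x²) with x = 7.7693: x² = 60.362, β² = 60.362/61.362 = 0.983703, β = 0.9918.

0.9918c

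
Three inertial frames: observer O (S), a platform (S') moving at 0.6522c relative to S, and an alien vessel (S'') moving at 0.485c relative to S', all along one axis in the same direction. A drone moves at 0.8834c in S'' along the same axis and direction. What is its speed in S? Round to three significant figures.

Apply u = (u'+v)/(1+u'v) twice. Drone in the platform frame: (0.8834+0.485)/(1+0.8834·0.485) = 1.3684/1.428449 = 0.95796c.
That velocity, transformed to the rest frame of observer O: (0.95796+0.6522)/(1+0.95796·0.6522) = 1.61016/1.624781512 = 0.991c.

0.991c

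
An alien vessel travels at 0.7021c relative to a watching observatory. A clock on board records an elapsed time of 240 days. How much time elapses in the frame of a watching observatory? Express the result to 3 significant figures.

With β = 0.7021, γ = 1/√(1 − 0.7021²) = 1/√0.50705559 = 1.4043.
Time dilation: Δt = γ·Δτ = 1.4043 × 240 = 337 days.

337 days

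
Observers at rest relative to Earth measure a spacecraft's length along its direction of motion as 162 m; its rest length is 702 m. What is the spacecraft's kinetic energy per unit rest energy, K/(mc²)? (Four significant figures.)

3.333

γ = L₀/L = 702/162 = 4.33333.
K/(mc²) = γ − 1 = 4.33333 − 1 = 3.333.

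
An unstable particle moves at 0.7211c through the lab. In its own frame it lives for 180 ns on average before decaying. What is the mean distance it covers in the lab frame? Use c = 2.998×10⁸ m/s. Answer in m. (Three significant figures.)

56.2 m

β² = 0.51998521, so γ = 1/√0.48001479 = 1.4434.
Lab-frame lifetime: Δt = γτ = 1.4434 × 180 ns = 259.81 ns.
Distance: d = vΔt = 0.7211 × 2.998×10⁸ m/s × 2.5981×10^-7 s = 56.2 m.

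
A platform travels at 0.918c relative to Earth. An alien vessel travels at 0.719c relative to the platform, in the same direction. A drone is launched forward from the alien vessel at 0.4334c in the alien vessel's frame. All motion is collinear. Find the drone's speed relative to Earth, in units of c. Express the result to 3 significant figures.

0.994c

First combine the drone and alien vessel (S''→S'): u₁ = (0.4334 + 0.719)/(1 + 0.4334×0.719) = 1.1524/1.3116146 = 0.87861.
Then combine with the platform (S'→S): u = (0.87861 + 0.918)/(1 + 0.87861×0.918) = 1.79661/1.80656398 = 0.99449.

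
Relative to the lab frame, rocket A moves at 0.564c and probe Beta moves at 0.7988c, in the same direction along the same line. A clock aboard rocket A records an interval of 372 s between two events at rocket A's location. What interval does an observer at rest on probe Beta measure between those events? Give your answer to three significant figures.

411 s

Transform rocket A's velocity into probe Beta's frame: (0.564 − 0.7988)/(1 − 0.564·0.7988) = −0.2348/0.5494768, so the relative speed is 0.42732c.
At |u| = 0.42732c, γ = (1 − 0.182602)^(−1/2) = 1.1061.
Rocket A's interval is proper; time dilation gives Δt_B = γΔτ = 1.1061 × 372 s = 411 s.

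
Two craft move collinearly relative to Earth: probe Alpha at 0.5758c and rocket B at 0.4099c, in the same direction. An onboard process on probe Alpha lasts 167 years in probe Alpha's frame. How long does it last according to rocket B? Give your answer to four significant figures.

The velocity of probe Alpha relative to rocket B is (0.5758 − 0.4099)c / (1 − 0.5758×0.4099) = 0.21715c; relative speed 0.21715c.
γ for this relative speed: γ = 1/√(1 − 0.0471541) = 1.0244.
Probe Alpha's interval is proper; time dilation gives Δt_B = γΔτ = 1.0244 × 167 years = 171.1 years.

171.1 years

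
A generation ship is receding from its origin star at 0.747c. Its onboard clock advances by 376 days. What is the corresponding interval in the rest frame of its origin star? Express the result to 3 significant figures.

β² = 0.558009, so γ = 1/√0.441991 = 1.5042.
The onboard clock measures proper time, so the interval in the rest frame of its origin star is dilated: Δt = γ·Δτ = 1.5042 × 376 days = 566 days.

566 days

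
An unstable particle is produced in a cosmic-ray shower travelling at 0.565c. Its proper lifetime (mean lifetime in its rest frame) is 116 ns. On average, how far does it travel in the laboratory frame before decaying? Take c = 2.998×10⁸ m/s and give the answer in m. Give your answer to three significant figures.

With β = 0.565, γ = 1/√(1 − 0.565²) = 1/√0.680775 = 1.212.
Lab-frame lifetime: Δt = γτ = 1.212 × 116 ns = 140.59 ns.
Distance: d = vΔt = 0.565 × 2.998×10⁸ m/s × 1.4059×10^-7 s = 23.8 m.

23.8 m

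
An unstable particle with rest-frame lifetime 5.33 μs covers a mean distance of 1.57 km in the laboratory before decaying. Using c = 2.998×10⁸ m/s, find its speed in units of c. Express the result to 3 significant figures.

0.701c

d = βγcτ ⇒ βγ = d/(cτ) = 1570 m / (1597.934 m) = 0.98252.
β = (βγ)/√(1+(βγ)²) = 0.98252/√1.965346 = 0.701.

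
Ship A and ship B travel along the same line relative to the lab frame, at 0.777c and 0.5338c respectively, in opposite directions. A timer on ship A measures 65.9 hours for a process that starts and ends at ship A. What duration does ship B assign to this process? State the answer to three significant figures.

Speed of ship A in ship B's frame: u = (v_A + v_B)/(1 + v_A v_B/c²) = (0.777 + 0.5338)/(1 + 0.777×0.5338) = 1.3108/1.4147626 = 0.92652; |u| = 0.92652c.
γ for this relative speed: γ = 1/√(1 − 0.858439) = 2.6578.
The clock on ship A records proper time, so ship B measures Δt = γΔτ = 2.6578 × 65.9 = 175 hours.

175 hours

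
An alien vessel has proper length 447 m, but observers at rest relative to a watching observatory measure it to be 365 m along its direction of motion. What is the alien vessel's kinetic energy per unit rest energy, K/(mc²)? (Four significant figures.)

γ = L₀/L = 447/365 = 1.22466.
K/(mc²) = γ − 1 = 1.22466 − 1 = 0.2247.

0.2247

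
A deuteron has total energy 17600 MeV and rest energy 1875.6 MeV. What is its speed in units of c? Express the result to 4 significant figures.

γ = E/(mc²) = 17600/1875.6 = 9.3837.
β = √(1 − 1/γ²) = √(1 − 0.0113567) = √0.9886433 = 0.9943.

0.9943c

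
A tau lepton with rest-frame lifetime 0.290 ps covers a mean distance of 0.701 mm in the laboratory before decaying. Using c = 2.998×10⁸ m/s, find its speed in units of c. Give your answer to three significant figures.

0.992c

Let x = d/(cτ) = 7.010×10^-4 m / (2.998×10⁸ m/s × 2.900×10^-13 s) = 8.0628. Since d = βγcτ, x = βγ = β/√(1−β²).
Solving: β² = x²/(1+x²) = 65.0087/66.0087 = 0.98485, so β = 0.992.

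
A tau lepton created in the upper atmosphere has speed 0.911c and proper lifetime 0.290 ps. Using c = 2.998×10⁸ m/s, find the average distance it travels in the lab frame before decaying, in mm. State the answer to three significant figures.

0.192 mm

γ = 1/√(1 − β²) = 1/√(1 − 0.829921) = 1/√0.170079 = 1/0.412406 = 2.4248.
Lab-frame lifetime: Δt = γτ = 2.4248 × 0.290 ps = 0.70319 ps.
Distance: d = vΔt = 0.911 × 2.998×10⁸ m/s × 7.0319×10^-13 s = 1.92×10^-4 m = 0.192 mm.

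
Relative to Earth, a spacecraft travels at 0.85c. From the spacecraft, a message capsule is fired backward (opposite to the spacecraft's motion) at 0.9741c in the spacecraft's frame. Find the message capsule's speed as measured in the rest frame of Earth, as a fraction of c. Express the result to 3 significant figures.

In units of c, u = (u' + v)/(1 + u'v) with u' = −0.9741 and v = 0.85.
Numerator: −0.9741 + 0.85 = −0.1241. Denominator: 1 + (−0.9741)(0.85) = 0.172015.
u = −0.1241/0.172015 = −0.72145, so the speed is 0.721c.

0.721c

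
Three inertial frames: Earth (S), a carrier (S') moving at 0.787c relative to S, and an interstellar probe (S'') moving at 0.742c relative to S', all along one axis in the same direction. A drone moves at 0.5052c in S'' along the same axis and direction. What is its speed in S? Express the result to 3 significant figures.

Apply u = (u'+v)/(1+u'v) twice. Drone in the carrier frame: (0.5052+0.742)/(1+0.5052·0.742) = 1.2472/1.3748584 = 0.90715c.
That velocity, transformed to the rest frame of Earth: (0.90715+0.787)/(1+0.90715·0.787) = 1.69415/1.71392705 = 0.98846c.

0.988c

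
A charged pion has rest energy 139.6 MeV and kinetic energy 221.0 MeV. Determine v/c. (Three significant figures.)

K = (γ−1)mc², so γ = 1 + 221.0/139.6 = 2.5831.
Then v/c = √(1 − γ⁻²) = √(1 − 0.149871) = √0.850129 = 0.922.

0.922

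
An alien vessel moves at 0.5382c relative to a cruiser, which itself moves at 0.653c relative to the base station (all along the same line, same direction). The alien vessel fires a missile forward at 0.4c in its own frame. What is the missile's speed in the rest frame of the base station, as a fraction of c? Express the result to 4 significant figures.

Apply u = (u'+v)/(1+u'v) twice. Missile in the cruiser frame: (0.4+0.5382)/(1+0.4·0.5382) = 0.9382/1.21528 = 0.772c.
That velocity, transformed to the rest frame of the base station: (0.772+0.653)/(1+0.772·0.653) = 1.425/1.504116 = 0.9474c.

0.9474c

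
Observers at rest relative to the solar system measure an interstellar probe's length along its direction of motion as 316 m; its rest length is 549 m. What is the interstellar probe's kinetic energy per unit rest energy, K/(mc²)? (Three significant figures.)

Length contraction gives γ = L₀/L = 549/316 = 1.73734.
K/(mc²) = γ − 1 = 1.73734 − 1 = 0.737.

0.737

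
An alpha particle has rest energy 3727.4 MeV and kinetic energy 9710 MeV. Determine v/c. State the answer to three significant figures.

K = (γ−1)mc², so γ = 1 + 9710/3727.4 = 3.605.
Then v/c = √(1 − γ⁻²) = √(1 − 0.0769466) = √0.9230534 = 0.961.

0.961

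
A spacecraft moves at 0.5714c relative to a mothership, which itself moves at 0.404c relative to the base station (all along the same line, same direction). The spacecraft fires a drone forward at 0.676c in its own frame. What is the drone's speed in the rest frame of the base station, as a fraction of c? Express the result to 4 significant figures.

Compose velocities in two stages. Stage 1 (into S'): u₁ = (0.676+0.5714)/(1+0.676×0.5714) = 0.89983.
Stage 2 (into S): u = (0.89983+0.404)/(1+0.89983×0.404) = 0.95622, so the speed is 0.9562c.

0.9562c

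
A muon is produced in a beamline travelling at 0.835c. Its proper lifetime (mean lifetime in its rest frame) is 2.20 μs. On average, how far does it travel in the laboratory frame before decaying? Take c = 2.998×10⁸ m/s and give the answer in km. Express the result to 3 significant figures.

With β = 0.835, γ = 1/√(1 − 0.835²) = 1/√0.302775 = 1.8174.
Lab-frame lifetime: Δt = γτ = 1.8174 × 2.20 μs = 3.9983 μs.
Distance: d = vΔt = 0.835 × 2.998×10⁸ m/s × 3.9983×10^-6 s = 1000 m = 1.00 km.

1.00 km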